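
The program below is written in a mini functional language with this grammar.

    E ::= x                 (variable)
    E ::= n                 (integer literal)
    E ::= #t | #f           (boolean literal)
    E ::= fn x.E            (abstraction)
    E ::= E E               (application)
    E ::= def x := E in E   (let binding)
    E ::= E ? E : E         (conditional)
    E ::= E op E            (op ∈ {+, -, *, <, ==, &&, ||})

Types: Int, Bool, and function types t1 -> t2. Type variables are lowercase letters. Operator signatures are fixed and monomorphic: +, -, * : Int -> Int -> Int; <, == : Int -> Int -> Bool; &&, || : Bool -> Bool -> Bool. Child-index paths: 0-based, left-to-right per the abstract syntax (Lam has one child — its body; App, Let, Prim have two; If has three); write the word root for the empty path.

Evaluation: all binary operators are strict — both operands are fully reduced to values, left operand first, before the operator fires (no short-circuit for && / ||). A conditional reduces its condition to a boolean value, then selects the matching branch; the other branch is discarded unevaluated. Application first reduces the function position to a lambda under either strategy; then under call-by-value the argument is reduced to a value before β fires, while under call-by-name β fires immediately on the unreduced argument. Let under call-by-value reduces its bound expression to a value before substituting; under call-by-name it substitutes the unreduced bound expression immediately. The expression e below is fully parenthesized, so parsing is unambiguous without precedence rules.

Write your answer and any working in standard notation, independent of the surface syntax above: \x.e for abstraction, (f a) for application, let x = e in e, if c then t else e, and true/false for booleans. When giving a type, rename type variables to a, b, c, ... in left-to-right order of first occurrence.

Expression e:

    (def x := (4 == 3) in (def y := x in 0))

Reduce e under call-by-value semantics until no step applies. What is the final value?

Derivation:
step 0: (let x = (4 == 3) in (let y = x in 0))
step 1: [delta@0] (let x = false in (let y = x in 0))
step 2: [let@root] (let y = false in 0)
step 3: [let@root] 0

Answer: 0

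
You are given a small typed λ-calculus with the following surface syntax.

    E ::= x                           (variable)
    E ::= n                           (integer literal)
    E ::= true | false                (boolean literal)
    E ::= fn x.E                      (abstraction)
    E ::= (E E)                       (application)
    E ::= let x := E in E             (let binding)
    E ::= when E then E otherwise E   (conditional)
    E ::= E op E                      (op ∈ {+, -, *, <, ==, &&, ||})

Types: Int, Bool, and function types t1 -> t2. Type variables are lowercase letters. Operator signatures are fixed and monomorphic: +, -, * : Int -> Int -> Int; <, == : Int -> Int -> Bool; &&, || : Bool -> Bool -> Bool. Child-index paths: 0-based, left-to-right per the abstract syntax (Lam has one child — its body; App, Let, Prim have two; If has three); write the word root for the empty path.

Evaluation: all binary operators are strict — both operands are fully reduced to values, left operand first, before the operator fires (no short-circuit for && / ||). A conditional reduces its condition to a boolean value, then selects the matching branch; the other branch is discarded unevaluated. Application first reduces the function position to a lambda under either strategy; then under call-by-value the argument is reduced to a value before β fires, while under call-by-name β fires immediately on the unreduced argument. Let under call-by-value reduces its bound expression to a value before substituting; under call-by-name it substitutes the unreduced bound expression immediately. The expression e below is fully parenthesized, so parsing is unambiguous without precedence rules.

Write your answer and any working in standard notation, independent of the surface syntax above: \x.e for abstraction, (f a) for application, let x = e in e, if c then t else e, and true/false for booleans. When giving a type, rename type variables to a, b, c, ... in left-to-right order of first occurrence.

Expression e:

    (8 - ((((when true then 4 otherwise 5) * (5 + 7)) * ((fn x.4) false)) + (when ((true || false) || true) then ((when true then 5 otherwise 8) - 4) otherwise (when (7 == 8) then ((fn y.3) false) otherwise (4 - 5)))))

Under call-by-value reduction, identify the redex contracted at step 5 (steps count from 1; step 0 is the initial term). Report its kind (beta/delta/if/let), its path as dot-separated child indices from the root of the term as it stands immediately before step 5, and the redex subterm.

Derivation:
step 0: (8 - ((((if true then 4 else 5) * (5 + 7)) * ((\x.4) false)) + (if ((true || false) || true) then ((if true then 5 else 8) - 4) else (if (7 == 8) then ((\y.3) false) else (4 - 5)))))
step 1: [if@1.0.0.0] (8 - (((4 * (5 + 7)) * ((\x.4) false)) + (if ((true || false) || true) then ((if true then 5 else 8) - 4) else (if (7 == 8) then ((\y.3) false) else (4 - 5)))))
step 2: [delta@1.0.0.1] (8 - (((4 * 12) * ((\x.4) false)) + (if ((true || false) || true) then ((if true then 5 else 8) - 4) else (if (7 == 8) then ((\y.3) false) else (4 - 5)))))
step 3: [delta@1.0.0] (8 - ((48 * ((\x.4) false)) + (if ((true || false) || true) then ((if true then 5 else 8) - 4) else (if (7 == 8) then ((\y.3) false) else (4 - 5)))))
step 4: [beta@1.0.1] (8 - ((48 * 4) + (if ((true || false) || true) then ((if true then 5 else 8) - 4) else (if (7 == 8) then ((\y.3) false) else (4 - 5)))))
step 5: [delta@1.0] (8 - (192 + (if ((true || false) || true) then ((if true then 5 else 8) - 4) else (if (7 == 8) then ((\y.3) false) else (4 - 5)))))

Answer: delta at 1.0 : (48 * 4)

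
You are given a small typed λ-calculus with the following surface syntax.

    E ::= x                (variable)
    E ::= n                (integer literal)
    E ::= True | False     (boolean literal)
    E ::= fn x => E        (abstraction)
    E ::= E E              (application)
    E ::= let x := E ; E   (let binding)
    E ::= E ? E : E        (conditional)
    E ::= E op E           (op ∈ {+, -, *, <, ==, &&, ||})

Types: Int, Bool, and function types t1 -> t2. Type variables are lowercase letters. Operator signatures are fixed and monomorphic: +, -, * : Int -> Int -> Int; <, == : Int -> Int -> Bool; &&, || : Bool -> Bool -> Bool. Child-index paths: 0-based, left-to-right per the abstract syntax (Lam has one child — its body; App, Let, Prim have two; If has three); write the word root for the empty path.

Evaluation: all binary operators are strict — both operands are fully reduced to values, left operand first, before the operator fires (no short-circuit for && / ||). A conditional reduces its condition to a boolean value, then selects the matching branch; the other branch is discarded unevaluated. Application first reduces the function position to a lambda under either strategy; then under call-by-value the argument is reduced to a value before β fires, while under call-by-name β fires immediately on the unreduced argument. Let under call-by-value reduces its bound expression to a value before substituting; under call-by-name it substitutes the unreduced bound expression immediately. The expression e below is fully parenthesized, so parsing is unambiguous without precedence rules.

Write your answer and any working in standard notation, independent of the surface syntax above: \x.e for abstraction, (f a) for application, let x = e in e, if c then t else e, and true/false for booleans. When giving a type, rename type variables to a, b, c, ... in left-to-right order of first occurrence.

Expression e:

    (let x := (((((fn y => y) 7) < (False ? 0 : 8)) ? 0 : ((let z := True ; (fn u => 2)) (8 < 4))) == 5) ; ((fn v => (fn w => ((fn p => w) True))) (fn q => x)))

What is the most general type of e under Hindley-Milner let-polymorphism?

Answer: a -> a

Derivation:
y : a
\y._ : a -> a
  unify a -> a ~ Int -> b
  unify a ~ Int
  unify Int ~ b
_ _ : Int
  unify Int ~ Int
  unify Bool ~ Bool
  unify Int ~ Int
  unify Int ~ Int
  unify Bool ~ Bool
let z : Bool
\u._ : c -> Int
  unify Int ~ Int
  unify Int ~ Int
  unify c -> Int ~ Bool -> d
  unify c ~ Bool
  unify Int ~ d
_ _ : Int
  unify Int ~ Int
  unify Int ~ Int
  unify Int ~ Int
let x : Bool
w : f
\p._ : g -> f
  unify g -> f ~ Bool -> h
  unify g ~ Bool
  unify f ~ h
_ _ : h
\w._ : h -> h
\v._ : e -> h -> h
x : Bool
\q._ : i -> Bool
  unify e -> h -> h ~ (i -> Bool) -> j
  unify e ~ i -> Bool
  unify h -> h ~ j
_ _ : h -> h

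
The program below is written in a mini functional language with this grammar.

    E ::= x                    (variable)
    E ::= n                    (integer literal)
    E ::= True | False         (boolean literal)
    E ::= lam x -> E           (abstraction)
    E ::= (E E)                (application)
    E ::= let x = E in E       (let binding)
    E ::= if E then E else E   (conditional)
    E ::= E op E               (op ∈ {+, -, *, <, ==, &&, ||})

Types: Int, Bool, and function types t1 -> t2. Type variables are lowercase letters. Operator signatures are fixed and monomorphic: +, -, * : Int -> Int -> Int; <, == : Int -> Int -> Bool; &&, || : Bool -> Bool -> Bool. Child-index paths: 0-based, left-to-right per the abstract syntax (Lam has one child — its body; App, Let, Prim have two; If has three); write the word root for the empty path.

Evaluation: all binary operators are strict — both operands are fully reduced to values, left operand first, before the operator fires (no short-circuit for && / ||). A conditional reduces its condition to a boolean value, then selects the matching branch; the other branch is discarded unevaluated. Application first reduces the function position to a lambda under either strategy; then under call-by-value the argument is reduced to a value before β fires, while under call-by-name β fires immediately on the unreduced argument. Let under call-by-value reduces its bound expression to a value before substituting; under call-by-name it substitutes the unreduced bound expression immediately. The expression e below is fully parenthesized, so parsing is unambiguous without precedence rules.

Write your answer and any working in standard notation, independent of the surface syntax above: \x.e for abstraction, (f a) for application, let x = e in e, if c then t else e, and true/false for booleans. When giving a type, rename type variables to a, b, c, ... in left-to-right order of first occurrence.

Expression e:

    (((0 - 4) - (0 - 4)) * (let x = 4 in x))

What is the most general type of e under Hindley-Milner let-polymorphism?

Working:
  unify Int ~ Int
  unify Int ~ Int
  unify Int ~ Int
  unify Int ~ Int
  unify Int ~ Int
  unify Int ~ Int
  unify Int ~ Int
let x : Int
x : Int
  unify Int ~ Int

Answer: Int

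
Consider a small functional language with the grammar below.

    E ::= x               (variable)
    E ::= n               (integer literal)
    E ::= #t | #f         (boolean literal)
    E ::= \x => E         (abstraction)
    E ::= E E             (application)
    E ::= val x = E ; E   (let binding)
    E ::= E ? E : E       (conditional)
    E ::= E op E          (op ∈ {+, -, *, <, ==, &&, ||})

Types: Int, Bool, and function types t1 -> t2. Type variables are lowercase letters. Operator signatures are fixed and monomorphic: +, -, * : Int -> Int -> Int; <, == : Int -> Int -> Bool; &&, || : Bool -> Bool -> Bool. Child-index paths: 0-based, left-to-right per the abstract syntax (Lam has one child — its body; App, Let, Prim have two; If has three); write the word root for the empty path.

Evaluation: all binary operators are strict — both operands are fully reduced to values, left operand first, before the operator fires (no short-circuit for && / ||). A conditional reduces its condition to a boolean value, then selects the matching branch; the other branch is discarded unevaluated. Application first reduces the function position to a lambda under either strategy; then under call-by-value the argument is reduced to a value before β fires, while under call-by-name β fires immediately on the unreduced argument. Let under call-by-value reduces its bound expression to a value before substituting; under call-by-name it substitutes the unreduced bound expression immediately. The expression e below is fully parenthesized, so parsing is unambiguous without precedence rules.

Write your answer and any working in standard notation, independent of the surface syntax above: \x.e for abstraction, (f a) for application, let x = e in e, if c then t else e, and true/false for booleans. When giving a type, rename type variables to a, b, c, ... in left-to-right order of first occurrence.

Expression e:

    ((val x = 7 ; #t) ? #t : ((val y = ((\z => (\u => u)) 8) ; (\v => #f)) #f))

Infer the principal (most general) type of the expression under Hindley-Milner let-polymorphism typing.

Trace:
let x : Int
  unify Bool ~ Bool
u : b
\u._ : b -> b
\z._ : a -> b -> b
  unify a -> b -> b ~ Int -> c
  unify a ~ Int
  unify b -> b ~ c
_ _ : b -> b
let y : forall. b -> b
\v._ : d -> Bool
  unify d -> Bool ~ Bool -> e
  unify d ~ Bool
  unify Bool ~ e
_ _ : Bool
  unify Bool ~ Bool

Answer: Bool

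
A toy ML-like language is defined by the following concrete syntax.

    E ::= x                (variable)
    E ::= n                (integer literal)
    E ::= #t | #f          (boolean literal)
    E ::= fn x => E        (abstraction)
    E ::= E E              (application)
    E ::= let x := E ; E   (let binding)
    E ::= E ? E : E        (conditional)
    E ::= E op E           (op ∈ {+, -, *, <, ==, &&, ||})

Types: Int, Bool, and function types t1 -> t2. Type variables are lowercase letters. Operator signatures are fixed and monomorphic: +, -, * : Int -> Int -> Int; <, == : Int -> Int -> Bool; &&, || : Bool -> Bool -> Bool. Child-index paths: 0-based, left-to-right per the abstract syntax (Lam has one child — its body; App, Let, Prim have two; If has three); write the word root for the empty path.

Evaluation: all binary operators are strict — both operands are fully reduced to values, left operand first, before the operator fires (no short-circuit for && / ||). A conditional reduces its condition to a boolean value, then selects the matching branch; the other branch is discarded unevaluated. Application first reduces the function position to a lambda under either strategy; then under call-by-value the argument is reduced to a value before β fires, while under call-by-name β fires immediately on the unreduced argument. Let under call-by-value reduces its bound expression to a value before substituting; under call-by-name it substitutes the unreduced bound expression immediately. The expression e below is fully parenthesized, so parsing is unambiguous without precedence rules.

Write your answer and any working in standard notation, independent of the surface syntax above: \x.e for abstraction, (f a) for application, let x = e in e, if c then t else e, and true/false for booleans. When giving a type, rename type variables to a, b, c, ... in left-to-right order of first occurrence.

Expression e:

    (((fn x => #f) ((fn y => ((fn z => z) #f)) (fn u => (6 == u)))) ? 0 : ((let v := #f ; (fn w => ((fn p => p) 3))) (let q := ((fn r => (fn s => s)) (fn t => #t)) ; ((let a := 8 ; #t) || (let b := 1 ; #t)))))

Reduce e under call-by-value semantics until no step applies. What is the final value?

Derivation:
step 0: (if ((\x.false) ((\y.((\z.z) false)) (\u.(6 == u)))) then 0 else ((let v = false in (\w.((\p.p) 3))) (let q = ((\r.(\s.s)) (\t.true)) in ((let a = 8 in true) || (let b = 1 in true)))))
step 1: [beta@0.1] (if ((\x.false) ((\z.z) false)) then 0 else ((let v = false in (\w.((\p.p) 3))) (let q = ((\r.(\s.s)) (\t.true)) in ((let a = 8 in true) || (let b = 1 in true)))))
step 2: [beta@0.1] (if ((\x.false) false) then 0 else ((let v = false in (\w.((\p.p) 3))) (let q = ((\r.(\s.s)) (\t.true)) in ((let a = 8 in true) || (let b = 1 in true)))))
step 3: [beta@0] (if false then 0 else ((let v = false in (\w.((\p.p) 3))) (let q = ((\r.(\s.s)) (\t.true)) in ((let a = 8 in true) || (let b = 1 in true)))))
step 4: [if@root] ((let v = false in (\w.((\p.p) 3))) (let q = ((\r.(\s.s)) (\t.true)) in ((let a = 8 in true) || (let b = 1 in true))))
step 5: [let@0] ((\w.((\p.p) 3)) (let q = ((\r.(\s.s)) (\t.true)) in ((let a = 8 in true) || (let b = 1 in true))))
step 6: [beta@1.0] ((\w.((\p.p) 3)) (let q = (\s.s) in ((let a = 8 in true) || (let b = 1 in true))))
step 7: [let@1] ((\w.((\p.p) 3)) ((let a = 8 in true) || (let b = 1 in true)))
step 8: [let@1.0] ((\w.((\p.p) 3)) (true || (let b = 1 in true)))
step 9: [let@1.1] ((\w.((\p.p) 3)) (true || true))
step 10: [delta@1] ((\w.((\p.p) 3)) true)
step 11: [beta@root] ((\p.p) 3)
step 12: [beta@root] 3

Answer: 3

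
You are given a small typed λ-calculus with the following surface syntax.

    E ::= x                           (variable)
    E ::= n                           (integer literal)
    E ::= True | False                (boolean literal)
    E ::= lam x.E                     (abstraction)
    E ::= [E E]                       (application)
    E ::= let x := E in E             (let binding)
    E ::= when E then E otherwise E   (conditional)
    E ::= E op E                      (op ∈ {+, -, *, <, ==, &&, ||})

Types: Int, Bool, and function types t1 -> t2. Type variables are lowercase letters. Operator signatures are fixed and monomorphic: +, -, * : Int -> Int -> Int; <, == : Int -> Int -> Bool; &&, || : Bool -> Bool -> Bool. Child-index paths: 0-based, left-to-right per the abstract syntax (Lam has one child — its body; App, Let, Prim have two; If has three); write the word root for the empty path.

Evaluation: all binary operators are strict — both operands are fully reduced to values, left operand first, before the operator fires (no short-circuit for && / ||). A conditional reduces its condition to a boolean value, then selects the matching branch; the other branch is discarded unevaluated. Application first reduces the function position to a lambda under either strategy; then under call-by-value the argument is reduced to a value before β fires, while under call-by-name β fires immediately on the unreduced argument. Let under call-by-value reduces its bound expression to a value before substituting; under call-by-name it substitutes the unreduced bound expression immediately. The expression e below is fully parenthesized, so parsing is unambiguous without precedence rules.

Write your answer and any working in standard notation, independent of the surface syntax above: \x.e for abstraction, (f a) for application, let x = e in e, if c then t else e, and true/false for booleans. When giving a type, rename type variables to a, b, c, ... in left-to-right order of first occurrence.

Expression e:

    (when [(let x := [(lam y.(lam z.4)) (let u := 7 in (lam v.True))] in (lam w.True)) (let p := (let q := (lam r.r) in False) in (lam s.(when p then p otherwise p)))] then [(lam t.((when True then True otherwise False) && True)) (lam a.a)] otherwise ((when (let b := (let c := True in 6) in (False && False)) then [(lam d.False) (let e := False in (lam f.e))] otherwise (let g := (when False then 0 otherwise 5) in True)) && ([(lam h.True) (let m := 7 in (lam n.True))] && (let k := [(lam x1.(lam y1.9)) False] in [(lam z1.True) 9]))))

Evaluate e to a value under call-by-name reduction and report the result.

Trace:
step 0: (if ((let x = ((\y.(\z.4)) (let u = 7 in (\v.true))) in (\w.true)) (let p = (let q = (\r.r) in false) in (\s.(if p then p else p)))) then ((\t.((if true then true else false) && true)) (\a.a)) else ((if (let b = (let c = true in 6) in (false && false)) then ((\d.false) (let e = false in (\f.e))) else (let g = (if false then 0 else 5) in true)) && (((\h.true) (let m = 7 in (\n.true))) && (let k = ((\x1.(\y1.9)) false) in ((\z1.true) 9)))))
step 1: [let@0.0] (if ((\w.true) (let p = (let q = (\r.r) in false) in (\s.(if p then p else p)))) then ((\t.((if true then true else false) && true)) (\a.a)) else ((if (let b = (let c = true in 6) in (false && false)) then ((\d.false) (let e = false in (\f.e))) else (let g = (if false then 0 else 5) in true)) && (((\h.true) (let m = 7 in (\n.true))) && (let k = ((\x1.(\y1.9)) false) in ((\z1.true) 9)))))
step 2: [beta@0] (if true then ((\t.((if true then true else false) && true)) (\a.a)) else ((if (let b = (let c = true in 6) in (false && false)) then ((\d.false) (let e = false in (\f.e))) else (let g = (if false then 0 else 5) in true)) && (((\h.true) (let m = 7 in (\n.true))) && (let k = ((\x1.(\y1.9)) false) in ((\z1.true) 9)))))
step 3: [if@root] ((\t.((if true then true else false) && true)) (\a.a))
step 4: [beta@root] ((if true then true else false) && true)
step 5: [if@0] (true && true)
step 6: [delta@root] true

Answer: true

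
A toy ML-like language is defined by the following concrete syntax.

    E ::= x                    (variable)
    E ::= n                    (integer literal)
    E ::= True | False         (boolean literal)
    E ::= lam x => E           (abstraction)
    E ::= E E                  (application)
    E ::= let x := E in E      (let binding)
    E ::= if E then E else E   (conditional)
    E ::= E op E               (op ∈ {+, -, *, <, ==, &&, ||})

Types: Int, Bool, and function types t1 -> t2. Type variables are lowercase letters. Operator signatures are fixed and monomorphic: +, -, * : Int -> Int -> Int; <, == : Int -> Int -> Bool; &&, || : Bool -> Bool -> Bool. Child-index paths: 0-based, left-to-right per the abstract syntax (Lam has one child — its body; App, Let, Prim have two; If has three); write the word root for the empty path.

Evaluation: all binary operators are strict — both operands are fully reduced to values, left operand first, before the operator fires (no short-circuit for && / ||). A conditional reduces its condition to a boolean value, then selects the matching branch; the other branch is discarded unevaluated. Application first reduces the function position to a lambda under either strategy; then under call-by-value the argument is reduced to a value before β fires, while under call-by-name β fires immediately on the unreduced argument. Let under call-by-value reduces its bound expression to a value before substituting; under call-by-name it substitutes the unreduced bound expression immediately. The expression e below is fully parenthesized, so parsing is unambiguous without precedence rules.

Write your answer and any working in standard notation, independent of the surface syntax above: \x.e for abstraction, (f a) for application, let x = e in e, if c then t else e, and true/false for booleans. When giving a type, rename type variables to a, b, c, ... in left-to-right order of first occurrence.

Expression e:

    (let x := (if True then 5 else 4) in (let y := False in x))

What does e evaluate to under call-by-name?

Answer: 5

Working:
step 0: (let x = (if true then 5 else 4) in (let y = false in x))
step 1: [let@root] (let y = false in (if true then 5 else 4))
step 2: [let@root] (if true then 5 else 4)
step 3: [if@root] 5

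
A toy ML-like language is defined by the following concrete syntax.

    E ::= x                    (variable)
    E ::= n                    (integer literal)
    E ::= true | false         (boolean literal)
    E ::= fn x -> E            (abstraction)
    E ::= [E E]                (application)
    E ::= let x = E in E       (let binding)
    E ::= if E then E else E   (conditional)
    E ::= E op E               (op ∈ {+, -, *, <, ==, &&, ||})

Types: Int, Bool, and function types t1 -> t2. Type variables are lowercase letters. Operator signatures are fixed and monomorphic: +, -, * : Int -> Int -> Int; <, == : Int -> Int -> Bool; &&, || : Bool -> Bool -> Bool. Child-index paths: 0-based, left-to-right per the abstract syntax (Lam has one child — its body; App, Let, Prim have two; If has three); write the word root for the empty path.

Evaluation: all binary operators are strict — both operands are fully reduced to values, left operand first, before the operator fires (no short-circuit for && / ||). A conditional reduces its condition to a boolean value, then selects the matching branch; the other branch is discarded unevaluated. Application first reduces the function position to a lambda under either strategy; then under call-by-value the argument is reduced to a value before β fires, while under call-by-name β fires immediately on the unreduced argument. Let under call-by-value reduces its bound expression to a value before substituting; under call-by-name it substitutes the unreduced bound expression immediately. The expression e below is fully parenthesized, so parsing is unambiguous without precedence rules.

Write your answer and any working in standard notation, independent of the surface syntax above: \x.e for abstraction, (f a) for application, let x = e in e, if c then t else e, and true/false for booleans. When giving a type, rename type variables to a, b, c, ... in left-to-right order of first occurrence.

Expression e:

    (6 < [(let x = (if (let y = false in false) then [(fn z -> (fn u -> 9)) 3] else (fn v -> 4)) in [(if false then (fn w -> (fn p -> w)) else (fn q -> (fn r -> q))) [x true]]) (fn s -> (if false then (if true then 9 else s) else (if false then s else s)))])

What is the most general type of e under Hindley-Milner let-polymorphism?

Trace:
  unify Int ~ Int
let y : Bool
  unify Bool ~ Bool
\u._ : b -> Int
\z._ : a -> b -> Int
  unify a -> b -> Int ~ Int -> c
  unify a ~ Int
  unify b -> Int ~ c
_ _ : b -> Int
\v._ : d -> Int
  unify b -> Int ~ d -> Int
  unify b ~ d
  unify Int ~ Int
let x : forall. d -> Int
  unify Bool ~ Bool
w : e
\p._ : f -> e
\w._ : e -> f -> e
q : g
\r._ : h -> g
\q._ : g -> h -> g
  unify e -> f -> e ~ g -> h -> g
  unify e ~ g
  unify f -> g ~ h -> g
  unify f ~ h
  unify g ~ g
x : i -> Int
  unify i -> Int ~ Bool -> j
  unify i ~ Bool
  unify Int ~ j
_ _ : Int
  unify g -> h -> g ~ Int -> k
  unify g ~ Int
  unify h -> Int ~ k
_ _ : h -> Int
  unify Bool ~ Bool
  unify Bool ~ Bool
s : l
  unify Int ~ l
  unify Bool ~ Bool
s : Int
s : Int
  unify Int ~ Int
  unify Int ~ Int
\s._ : Int -> Int
  unify h -> Int ~ (Int -> Int) -> m
  unify h ~ Int -> Int
  unify Int ~ m
_ _ : Int
  unify Int ~ Int

Answer: Bool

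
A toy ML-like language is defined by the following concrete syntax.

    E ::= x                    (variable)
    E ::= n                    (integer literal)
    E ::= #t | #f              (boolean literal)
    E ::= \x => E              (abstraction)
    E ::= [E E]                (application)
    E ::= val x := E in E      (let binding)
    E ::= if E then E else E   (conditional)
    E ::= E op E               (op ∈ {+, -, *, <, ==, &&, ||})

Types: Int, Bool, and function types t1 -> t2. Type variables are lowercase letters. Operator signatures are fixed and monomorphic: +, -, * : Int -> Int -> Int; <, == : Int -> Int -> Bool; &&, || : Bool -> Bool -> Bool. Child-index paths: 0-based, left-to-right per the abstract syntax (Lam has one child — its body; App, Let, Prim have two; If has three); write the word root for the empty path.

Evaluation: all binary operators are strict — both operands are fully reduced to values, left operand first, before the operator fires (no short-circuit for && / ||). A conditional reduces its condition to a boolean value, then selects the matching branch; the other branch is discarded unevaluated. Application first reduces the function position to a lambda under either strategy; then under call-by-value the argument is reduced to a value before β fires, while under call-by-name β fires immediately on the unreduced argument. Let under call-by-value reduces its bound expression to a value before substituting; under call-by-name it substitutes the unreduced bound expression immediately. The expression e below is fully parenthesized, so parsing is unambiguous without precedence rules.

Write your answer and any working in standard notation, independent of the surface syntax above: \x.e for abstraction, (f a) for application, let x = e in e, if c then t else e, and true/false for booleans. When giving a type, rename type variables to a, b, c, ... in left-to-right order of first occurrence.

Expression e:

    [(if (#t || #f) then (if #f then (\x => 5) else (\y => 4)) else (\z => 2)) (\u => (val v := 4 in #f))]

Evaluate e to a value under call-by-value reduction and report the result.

Answer: 4

Trace:
step 0: ((if (true || false) then (if false then (\x.5) else (\y.4)) else (\z.2)) (\u.(let v = 4 in false)))
step 1: [delta@0.0] ((if true then (if false then (\x.5) else (\y.4)) else (\z.2)) (\u.(let v = 4 in false)))
step 2: [if@0] ((if false then (\x.5) else (\y.4)) (\u.(let v = 4 in false)))
step 3: [if@0] ((\y.4) (\u.(let v = 4 in false)))
step 4: [beta@root] 4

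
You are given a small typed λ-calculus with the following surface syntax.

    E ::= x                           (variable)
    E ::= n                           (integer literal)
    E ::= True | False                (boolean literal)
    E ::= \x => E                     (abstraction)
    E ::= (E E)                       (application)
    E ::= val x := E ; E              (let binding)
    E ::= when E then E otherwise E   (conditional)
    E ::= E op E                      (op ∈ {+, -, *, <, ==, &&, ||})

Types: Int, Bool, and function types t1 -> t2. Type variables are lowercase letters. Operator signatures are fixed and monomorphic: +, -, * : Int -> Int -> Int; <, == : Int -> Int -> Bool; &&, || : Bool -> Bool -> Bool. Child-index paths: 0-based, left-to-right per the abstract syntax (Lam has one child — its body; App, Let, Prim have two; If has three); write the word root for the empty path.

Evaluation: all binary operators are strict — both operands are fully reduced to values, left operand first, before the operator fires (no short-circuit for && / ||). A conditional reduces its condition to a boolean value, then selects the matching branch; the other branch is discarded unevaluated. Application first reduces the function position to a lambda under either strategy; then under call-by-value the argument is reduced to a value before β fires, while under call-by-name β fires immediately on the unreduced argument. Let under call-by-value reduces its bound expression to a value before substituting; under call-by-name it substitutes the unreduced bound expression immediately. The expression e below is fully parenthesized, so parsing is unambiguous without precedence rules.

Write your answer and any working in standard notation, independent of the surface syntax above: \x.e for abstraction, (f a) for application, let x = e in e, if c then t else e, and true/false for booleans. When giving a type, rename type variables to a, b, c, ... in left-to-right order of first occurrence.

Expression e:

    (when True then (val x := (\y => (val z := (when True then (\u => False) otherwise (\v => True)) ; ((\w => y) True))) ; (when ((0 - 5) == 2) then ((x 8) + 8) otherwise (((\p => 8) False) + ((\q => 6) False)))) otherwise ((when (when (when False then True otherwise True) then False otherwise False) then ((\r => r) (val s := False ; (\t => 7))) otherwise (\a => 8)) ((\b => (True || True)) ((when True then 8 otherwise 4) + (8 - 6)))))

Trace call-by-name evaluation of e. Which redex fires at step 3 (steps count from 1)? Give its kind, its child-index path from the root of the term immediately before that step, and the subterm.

Working:
step 0: (if true then (let x = (\y.(let z = (if true then (\u.false) else (\v.true)) in ((\w.y) true))) in (if ((0 - 5) == 2) then ((x 8) + 8) else (((\p.8) false) + ((\q.6) false)))) else ((if (if (if false then true else true) then false else false) then ((\r.r) (let s = false in (\t.7))) else (\a.8)) ((\b.(true || true)) ((if true then 8 else 4) + (8 - 6)))))
step 1: [if@root] (let x = (\y.(let z = (if true then (\u.false) else (\v.true)) in ((\w.y) true))) in (if ((0 - 5) == 2) then ((x 8) + 8) else (((\p.8) false) + ((\q.6) false))))
step 2: [let@root] (if ((0 - 5) == 2) then (((\y.(let z = (if true then (\u.false) else (\v.true)) in ((\w.y) true))) 8) + 8) else (((\p.8) false) + ((\q.6) false)))
step 3: [delta@0.0] (if (-5 == 2) then (((\y.(let z = (if true then (\u.false) else (\v.true)) in ((\w.y) true))) 8) + 8) else (((\p.8) false) + ((\q.6) false)))

Answer: delta at 0.0 : (0 - 5)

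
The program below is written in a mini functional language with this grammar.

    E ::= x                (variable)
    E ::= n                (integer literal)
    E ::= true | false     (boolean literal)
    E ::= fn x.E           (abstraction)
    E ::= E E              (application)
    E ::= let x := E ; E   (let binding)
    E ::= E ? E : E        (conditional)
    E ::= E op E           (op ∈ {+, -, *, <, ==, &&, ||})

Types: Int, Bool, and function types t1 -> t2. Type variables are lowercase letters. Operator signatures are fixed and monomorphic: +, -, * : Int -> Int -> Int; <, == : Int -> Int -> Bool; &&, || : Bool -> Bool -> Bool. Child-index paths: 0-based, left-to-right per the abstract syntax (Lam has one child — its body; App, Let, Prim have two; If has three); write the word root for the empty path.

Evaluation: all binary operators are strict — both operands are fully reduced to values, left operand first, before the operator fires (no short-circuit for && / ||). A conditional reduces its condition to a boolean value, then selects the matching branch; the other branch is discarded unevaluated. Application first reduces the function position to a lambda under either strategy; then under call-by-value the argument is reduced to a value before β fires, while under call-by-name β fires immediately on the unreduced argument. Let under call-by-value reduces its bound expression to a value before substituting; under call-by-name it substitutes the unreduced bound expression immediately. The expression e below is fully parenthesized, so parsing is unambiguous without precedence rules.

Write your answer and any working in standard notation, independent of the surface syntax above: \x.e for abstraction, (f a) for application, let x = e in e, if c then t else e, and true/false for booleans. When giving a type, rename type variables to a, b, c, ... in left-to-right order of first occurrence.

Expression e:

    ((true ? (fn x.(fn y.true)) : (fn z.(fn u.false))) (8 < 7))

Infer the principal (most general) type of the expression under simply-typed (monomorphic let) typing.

Answer: a -> Bool

Derivation:
  unify Bool ~ Bool
\y._ : b -> Bool
\x._ : a -> b -> Bool
\u._ : d -> Bool
\z._ : c -> d -> Bool
  unify a -> b -> Bool ~ c -> d -> Bool
  unify a ~ c
  unify b -> Bool ~ d -> Bool
  unify b ~ d
  unify Bool ~ Bool
  unify Int ~ Int
  unify Int ~ Int
  unify c -> d -> Bool ~ Bool -> e
  unify c ~ Bool
  unify d -> Bool ~ e
_ _ : d -> Bool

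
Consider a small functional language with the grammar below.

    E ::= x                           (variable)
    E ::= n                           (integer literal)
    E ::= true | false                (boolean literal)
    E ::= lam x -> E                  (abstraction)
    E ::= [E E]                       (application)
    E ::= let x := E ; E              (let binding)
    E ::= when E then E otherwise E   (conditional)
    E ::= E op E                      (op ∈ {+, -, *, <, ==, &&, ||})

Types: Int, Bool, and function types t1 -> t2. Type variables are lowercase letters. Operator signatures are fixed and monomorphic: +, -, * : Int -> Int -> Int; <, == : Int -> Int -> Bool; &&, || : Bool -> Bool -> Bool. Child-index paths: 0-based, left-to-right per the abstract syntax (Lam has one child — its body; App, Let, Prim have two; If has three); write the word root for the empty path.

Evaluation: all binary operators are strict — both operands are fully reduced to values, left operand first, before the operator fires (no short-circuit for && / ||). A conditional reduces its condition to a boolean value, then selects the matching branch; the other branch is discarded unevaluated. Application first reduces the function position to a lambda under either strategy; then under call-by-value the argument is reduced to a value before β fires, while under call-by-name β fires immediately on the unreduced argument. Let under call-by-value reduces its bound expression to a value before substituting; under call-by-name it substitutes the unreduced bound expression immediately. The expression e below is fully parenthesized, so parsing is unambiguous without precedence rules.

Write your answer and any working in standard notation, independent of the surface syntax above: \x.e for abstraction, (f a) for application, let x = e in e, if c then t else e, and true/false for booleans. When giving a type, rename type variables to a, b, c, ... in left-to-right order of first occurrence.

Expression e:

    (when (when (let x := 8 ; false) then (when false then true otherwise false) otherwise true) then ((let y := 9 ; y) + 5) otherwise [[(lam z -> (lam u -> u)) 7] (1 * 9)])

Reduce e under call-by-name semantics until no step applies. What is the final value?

Trace:
step 0: (if (if (let x = 8 in false) then (if false then true else false) else true) then ((let y = 9 in y) + 5) else (((\z.(\u.u)) 7) (1 * 9)))
step 1: [let@0.0] (if (if false then (if false then true else false) else true) then ((let y = 9 in y) + 5) else (((\z.(\u.u)) 7) (1 * 9)))
step 2: [if@0] (if true then ((let y = 9 in y) + 5) else (((\z.(\u.u)) 7) (1 * 9)))
step 3: [if@root] ((let y = 9 in y) + 5)
step 4: [let@0] (9 + 5)
step 5: [delta@root] 14

Answer: 14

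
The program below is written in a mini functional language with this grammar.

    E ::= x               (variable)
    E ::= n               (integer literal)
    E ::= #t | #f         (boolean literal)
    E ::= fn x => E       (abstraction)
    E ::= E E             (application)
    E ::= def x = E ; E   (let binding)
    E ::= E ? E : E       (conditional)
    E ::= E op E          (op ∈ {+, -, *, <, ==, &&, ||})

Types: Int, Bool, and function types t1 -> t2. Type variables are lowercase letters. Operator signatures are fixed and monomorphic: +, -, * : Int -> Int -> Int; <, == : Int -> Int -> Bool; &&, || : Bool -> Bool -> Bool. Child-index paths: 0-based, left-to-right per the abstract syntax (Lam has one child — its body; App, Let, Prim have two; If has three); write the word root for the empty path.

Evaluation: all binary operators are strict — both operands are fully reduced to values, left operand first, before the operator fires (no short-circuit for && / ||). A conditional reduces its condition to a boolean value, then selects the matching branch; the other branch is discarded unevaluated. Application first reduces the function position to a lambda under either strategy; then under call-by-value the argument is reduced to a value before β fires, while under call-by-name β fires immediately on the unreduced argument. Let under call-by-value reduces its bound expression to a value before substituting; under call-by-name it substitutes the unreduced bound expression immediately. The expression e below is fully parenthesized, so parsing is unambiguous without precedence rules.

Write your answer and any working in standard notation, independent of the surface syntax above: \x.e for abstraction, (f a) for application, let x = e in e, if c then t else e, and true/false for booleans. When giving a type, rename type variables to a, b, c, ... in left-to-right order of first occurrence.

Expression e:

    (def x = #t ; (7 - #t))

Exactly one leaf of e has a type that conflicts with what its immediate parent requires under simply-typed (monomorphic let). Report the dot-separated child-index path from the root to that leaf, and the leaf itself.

Trace:
let x : Bool
  unify Int ~ Int
  unify Bool ~ Int
  FAIL: mismatch Bool ~ Int

Answer: 1.1 : true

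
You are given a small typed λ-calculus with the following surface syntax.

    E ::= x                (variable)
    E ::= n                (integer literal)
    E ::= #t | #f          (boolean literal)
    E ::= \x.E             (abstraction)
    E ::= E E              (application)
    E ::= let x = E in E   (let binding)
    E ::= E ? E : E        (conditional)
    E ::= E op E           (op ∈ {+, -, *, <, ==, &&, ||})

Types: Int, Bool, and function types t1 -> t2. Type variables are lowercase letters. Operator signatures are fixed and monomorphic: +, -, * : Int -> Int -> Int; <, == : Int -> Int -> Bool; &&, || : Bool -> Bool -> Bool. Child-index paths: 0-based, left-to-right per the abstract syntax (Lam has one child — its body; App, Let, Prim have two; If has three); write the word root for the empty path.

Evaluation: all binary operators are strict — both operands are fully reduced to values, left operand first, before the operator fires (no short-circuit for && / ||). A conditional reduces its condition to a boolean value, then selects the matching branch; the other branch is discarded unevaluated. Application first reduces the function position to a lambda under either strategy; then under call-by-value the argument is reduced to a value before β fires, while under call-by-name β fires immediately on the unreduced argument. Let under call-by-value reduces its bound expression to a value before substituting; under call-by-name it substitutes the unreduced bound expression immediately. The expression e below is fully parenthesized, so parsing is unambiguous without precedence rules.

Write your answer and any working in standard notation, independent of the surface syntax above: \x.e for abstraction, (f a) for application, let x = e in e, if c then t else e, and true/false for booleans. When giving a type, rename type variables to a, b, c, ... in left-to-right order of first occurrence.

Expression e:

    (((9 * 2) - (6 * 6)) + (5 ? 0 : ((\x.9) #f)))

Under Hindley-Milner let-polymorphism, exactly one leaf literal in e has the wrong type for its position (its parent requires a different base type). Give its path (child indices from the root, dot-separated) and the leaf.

Answer: 1.0 : 5

Working:
  unify Int ~ Int
  unify Int ~ Int
  unify Int ~ Int
  unify Int ~ Int
  unify Int ~ Int
  unify Int ~ Int
  unify Int ~ Int
  unify Int ~ Bool
  FAIL: mismatch Int ~ Bool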